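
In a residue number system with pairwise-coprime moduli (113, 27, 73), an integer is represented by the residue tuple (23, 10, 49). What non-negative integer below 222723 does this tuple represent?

The moduli are pairwise coprime; N = 113·27·73 = 222723.
N/113 = 1971; 1971 ≡ 50 (mod 113); 50·52 ≡ 1, so inverse 52.
N/27 = 8249; 8249 ≡ 14 (mod 27); 14·2 ≡ 1, so inverse 2.
N/73 = 3051; 3051 ≡ 58 (mod 73); 58·34 ≡ 1, so inverse 34.
x ≡ 23·1971·52 + 10·8249·2 + 49·3051·34 = 7605262.
7605262 mod 222723 = 32680.

32680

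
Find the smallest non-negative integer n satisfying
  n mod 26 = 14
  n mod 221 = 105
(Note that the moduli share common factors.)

326

gcd(26, 221) = 13 and 13 | (105 − 14), so the pair is consistent; merging gives n ≡ 326 (mod 442), where 442 = lcm(26, 221).
The solution is unique modulo lcm(26, 221) = 442.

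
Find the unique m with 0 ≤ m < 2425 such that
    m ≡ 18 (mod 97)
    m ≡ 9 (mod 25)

From m ≡ 18 (mod 97) write m = 18 + 97t. Substituting into m ≡ 9 (mod 25) gives 97t ≡ 16 (mod 25), and since 22⁻¹ ≡ 8 (mod 25), t ≡ 3. Hence m ≡ 18 + 97·3 = 309 (mod 2425).

309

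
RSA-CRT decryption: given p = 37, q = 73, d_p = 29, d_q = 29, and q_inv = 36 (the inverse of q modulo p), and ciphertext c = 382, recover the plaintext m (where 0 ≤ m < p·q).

m₁ = c^(d_p) mod p: c ≡ 12 (mod 37), and 12^29 mod 37 = 33.
m₂ = c^(d_q) mod q: c ≡ 17 (mod 73), and 17^29 mod 73 = 7.
h = q_inv·(m₁ − m₂) mod p = 36·(33 − 7) mod 37 = 11.
m = m₂ + h·q = 7 + 11·73 = 810.

810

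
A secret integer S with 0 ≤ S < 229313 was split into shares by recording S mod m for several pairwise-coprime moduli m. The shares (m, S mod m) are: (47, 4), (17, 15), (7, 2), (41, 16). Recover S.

From S ≡ 4 (mod 47) write S = 4 + 47t. Substituting into S ≡ 15 (mod 17) gives 47t ≡ 11 (mod 17), and since 13⁻¹ ≡ 4 (mod 17), t ≡ 10. Hence S ≡ 4 + 47·10 = 474 (mod 799).
From S ≡ 474 (mod 799) write S = 474 + 799t. Substituting into S ≡ 2 (mod 7) gives 799t ≡ 4 (mod 7), and since 1⁻¹ ≡ 1 (mod 7), t ≡ 4. Hence S ≡ 474 + 799·4 = 3670 (mod 5593).
From S ≡ 3670 (mod 5593) write S = 3670 + 5593t. Substituting into S ≡ 16 (mod 41) gives 5593t ≡ 36 (mod 41), and since 17⁻¹ ≡ 29 (mod 41), t ≡ 19. Hence S ≡ 3670 + 5593·19 = 109937 (mod 229313).

109937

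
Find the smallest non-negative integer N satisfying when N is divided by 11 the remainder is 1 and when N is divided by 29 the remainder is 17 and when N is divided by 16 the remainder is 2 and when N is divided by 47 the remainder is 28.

The moduli are pairwise coprime; M = 11·29·16·47 = 239888.
M/11 = 21808; 21808 ≡ 6 (mod 11); 6·2 ≡ 1, so inverse 2.
M/29 = 8272; 8272 ≡ 7 (mod 29); 7·25 ≡ 1, so inverse 25.
M/16 = 14993; 14993 ≡ 1 (mod 16), inverse 1.
M/47 = 5104; 5104 ≡ 28 (mod 47); 28·42 ≡ 1, so inverse 42.
N ≡ 1·21808·2 + 17·8272·25 + 2·14993·1 + 28·5104·42 = 9591506.
9591506 mod 239888 = 235874.

235874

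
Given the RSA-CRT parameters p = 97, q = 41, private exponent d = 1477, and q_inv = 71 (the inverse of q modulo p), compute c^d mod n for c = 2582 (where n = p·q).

d_p = d mod (p−1) = 1477 mod 96 = 37; d_q = d mod (q−1) = 37.
m₁ = c^(d_p) mod p: c ≡ 60 (mod 97), and 60^37 mod 97 = 57.
m₂ = c^(d_q) mod q: c ≡ 40 (mod 41), and 40^37 mod 41 = 40.
h = q_inv·(m₁ − m₂) mod p = 71·(57 − 40) mod 97 = 43.
m = m₂ + h·q = 40 + 43·41 = 1803.

1803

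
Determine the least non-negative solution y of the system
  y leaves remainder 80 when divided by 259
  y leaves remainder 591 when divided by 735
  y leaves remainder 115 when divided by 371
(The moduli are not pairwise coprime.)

440121

Combine the congruences pairwise.
gcd(259, 735) = 7 and 7 | (591 − 80), so the pair is consistent; merging gives y ≡ 5001 (mod 27195), where 27195 = lcm(259, 735).
gcd(27195, 371) = 7 and 7 | (115 − 5001), so the pair is consistent; merging gives y ≡ 440121 (mod 1441335), where 1441335 = lcm(27195, 371).
The solution is unique modulo lcm(259, 735, 371) = 1441335.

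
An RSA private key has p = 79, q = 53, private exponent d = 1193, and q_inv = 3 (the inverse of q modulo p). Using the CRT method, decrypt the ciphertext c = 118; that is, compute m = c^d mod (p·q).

429

d_p = d mod (p−1) = 1193 mod 78 = 23; d_q = d mod (q−1) = 49.
m₁ = c^(d_p) mod p: c ≡ 39 (mod 79), and 39^23 mod 79 = 34.
m₂ = c^(d_q) mod q: c ≡ 12 (mod 53), and 12^49 mod 53 = 5.
h = q_inv·(m₁ − m₂) mod p = 3·(34 − 5) mod 79 = 8.
m = m₂ + h·q = 5 + 8·53 = 429.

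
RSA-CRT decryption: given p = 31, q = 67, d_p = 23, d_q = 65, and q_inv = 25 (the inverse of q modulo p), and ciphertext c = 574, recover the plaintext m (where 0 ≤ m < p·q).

97

m₁ = c^(d_p) mod p: c ≡ 16 (mod 31), and 16^23 mod 31 = 4.
m₂ = c^(d_q) mod q: c ≡ 38 (mod 67), and 38^65 mod 67 = 30.
h = q_inv·(m₁ − m₂) mod p = 25·(4 − 30) mod 31 = 1.
m = m₂ + h·q = 30 + 1·67 = 97.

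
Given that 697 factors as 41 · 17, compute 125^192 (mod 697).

Mod 41: 125 ≡ 2; by Fermat, exponent reduces to 192 mod 40 = 32; 2^32 ≡ 37 (mod 41).
Mod 17: 125 ≡ 6; since 16 | 192, by Fermat 6^192 ≡ 1 (mod 17).
Combine by CRT: x ≡ 37 (mod 41), x ≡ 1 (mod 17) ⇒ x ≡ 324 (mod 697).

324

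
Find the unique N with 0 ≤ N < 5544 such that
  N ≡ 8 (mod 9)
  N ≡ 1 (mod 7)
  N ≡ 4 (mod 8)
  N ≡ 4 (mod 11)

The moduli are pairwise coprime; M = 9·7·8·11 = 5544.
M/9 = 616; 616 ≡ 4 (mod 9); 4·7 ≡ 1, so inverse 7.
M/7 = 792; 792 ≡ 1 (mod 7), inverse 1.
M/8 = 693; 693 ≡ 5 (mod 8); 5·5 ≡ 1, so inverse 5.
M/11 = 504; 504 ≡ 9 (mod 11); 9·5 ≡ 1, so inverse 5.
N ≡ 8·616·7 + 1·792·1 + 4·693·5 + 4·504·5 = 59228.
59228 mod 5544 = 3788.

3788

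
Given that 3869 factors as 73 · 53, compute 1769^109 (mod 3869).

Mod 73: 1769 ≡ 17; by Fermat, exponent reduces to 109 mod 72 = 37; 17^37 ≡ 56 (mod 73).
Mod 53: 1769 ≡ 20; by Fermat, exponent reduces to 109 mod 52 = 5; 20^5 ≡ 19 (mod 53).
Combine by CRT: x ≡ 56 (mod 73), x ≡ 19 (mod 53) ⇒ x ≡ 1662 (mod 3869).

1662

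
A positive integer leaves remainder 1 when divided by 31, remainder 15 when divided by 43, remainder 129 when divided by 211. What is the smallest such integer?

192139

The moduli are pairwise coprime; M = 31·43·211 = 281263.
M/31 = 9073; 9073 ≡ 21 (mod 31); 21·3 ≡ 1, so inverse 3.
M/43 = 6541; 6541 ≡ 5 (mod 43); 5·26 ≡ 1, so inverse 26.
M/211 = 1333; 1333 ≡ 67 (mod 211); 67·63 ≡ 1, so inverse 63.
N ≡ 1·9073·3 + 15·6541·26 + 129·1333·63 = 13411500.
13411500 mod 281263 = 192139.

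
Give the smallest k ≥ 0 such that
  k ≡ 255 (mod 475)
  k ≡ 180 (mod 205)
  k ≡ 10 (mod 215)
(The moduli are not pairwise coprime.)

585455

Combine the congruences pairwise.
gcd(475, 205) = 5 and 5 | (180 − 255), so the pair is consistent; merging gives k ≡ 1205 (mod 19475), where 19475 = lcm(475, 205).
gcd(19475, 215) = 5 and 5 | (10 − 1205), so the pair is consistent; merging gives k ≡ 585455 (mod 837425), where 837425 = lcm(19475, 215).
The solution is unique modulo lcm(475, 205, 215) = 837425.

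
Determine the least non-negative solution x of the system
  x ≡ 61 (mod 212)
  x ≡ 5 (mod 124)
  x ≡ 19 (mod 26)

gcd(212, 124) = 4 and 4 | (5 − 61), so the pair is consistent; merging gives x ≡ 1121 (mod 6572), where 6572 = lcm(212, 124).
gcd(6572, 26) = 2 and 2 | (19 − 1121), so the pair is consistent; merging gives x ≡ 40553 (mod 85436), where 85436 = lcm(6572, 26).
The solution is unique modulo lcm(212, 124, 26) = 85436.

40553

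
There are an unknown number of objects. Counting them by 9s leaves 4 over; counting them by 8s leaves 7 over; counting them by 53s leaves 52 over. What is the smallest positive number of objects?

The moduli are pairwise coprime; M = 9·8·53 = 3816.
M/9 = 424; 424 ≡ 1 (mod 9), inverse 1.
M/8 = 477; 477 ≡ 5 (mod 8); 5·5 ≡ 1, so inverse 5.
M/53 = 72; 72 ≡ 19 (mod 53); 19·14 ≡ 1, so inverse 14.
N ≡ 4·424·1 + 7·477·5 + 52·72·14 = 70807.
70807 mod 3816 = 2119.

2119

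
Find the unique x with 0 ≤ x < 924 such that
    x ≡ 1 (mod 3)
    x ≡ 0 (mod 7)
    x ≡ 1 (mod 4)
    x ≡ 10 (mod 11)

Combine the congruences pairwise.
From x ≡ 1 (mod 3) write x = 1 + 3t. Substituting into x ≡ 0 (mod 7) gives 3t ≡ 6 (mod 7), and since 3⁻¹ ≡ 5 (mod 7), t ≡ 2. Hence x ≡ 1 + 3·2 = 7 (mod 21).
From x ≡ 7 (mod 21) write x = 7 + 21t. Substituting into x ≡ 1 (mod 4) gives 21t ≡ 2 (mod 4), and since 1⁻¹ ≡ 1 (mod 4), t ≡ 2. Hence x ≡ 7 + 21·2 = 49 (mod 84).
From x ≡ 49 (mod 84) write x = 49 + 84t. Substituting into x ≡ 10 (mod 11) gives 84t ≡ 5 (mod 11), and since 7⁻¹ ≡ 8 (mod 11), t ≡ 7. Hence x ≡ 49 + 84·7 = 637 (mod 924).

637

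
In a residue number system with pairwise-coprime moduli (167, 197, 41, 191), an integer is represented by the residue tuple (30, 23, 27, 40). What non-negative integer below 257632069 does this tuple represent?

66970370

The moduli are pairwise coprime; N = 167·197·41·191 = 257632069.
N/167 = 1542707; 1542707 ≡ 128 (mod 167); 128·137 ≡ 1, so inverse 137.
N/197 = 1307777; 1307777 ≡ 91 (mod 197); 91·13 ≡ 1, so inverse 13.
N/41 = 6283709; 6283709 ≡ 8 (mod 41); 8·36 ≡ 1, so inverse 36.
N/191 = 1348859; 1348859 ≡ 17 (mod 191); 17·45 ≡ 1, so inverse 45.
x ≡ 30·1542707·137 + 23·1307777·13 + 27·6283709·36 + 40·1348859·45 = 15267262441.
15267262441 mod 257632069 = 66970370.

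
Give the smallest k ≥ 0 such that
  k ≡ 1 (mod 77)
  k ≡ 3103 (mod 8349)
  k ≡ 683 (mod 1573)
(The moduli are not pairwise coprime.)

gcd(77, 8349) = 11 and 11 | (3103 − 1), so the pair is consistent; merging gives k ≡ 36499 (mod 58443), where 58443 = lcm(77, 8349).
gcd(58443, 1573) = 121 and 121 | (683 − 36499), so the pair is consistent; merging gives k ≡ 504043 (mod 759759), where 759759 = lcm(58443, 1573).
The solution is unique modulo lcm(77, 8349, 1573) = 759759.

504043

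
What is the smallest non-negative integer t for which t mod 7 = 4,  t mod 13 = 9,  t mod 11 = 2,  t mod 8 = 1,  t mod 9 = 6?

From t ≡ 4 (mod 7) write t = 4 + 7s. Substituting into t ≡ 9 (mod 13) gives 7s ≡ 5 (mod 13), and since 7⁻¹ ≡ 2 (mod 13), s ≡ 10. Hence t ≡ 4 + 7·10 = 74 (mod 91).
From t ≡ 74 (mod 91) write t = 74 + 91s. Substituting into t ≡ 2 (mod 11) gives 91s ≡ 5 (mod 11), and since 3⁻¹ ≡ 4 (mod 11), s ≡ 9. Hence t ≡ 74 + 91·9 = 893 (mod 1001).
From t ≡ 893 (mod 1001) write t = 893 + 1001s. Substituting into t ≡ 1 (mod 8) gives 1001s ≡ 4 (mod 8), and since 1⁻¹ ≡ 1 (mod 8), s ≡ 4. Hence t ≡ 893 + 1001·4 = 4897 (mod 8008).
From t ≡ 4897 (mod 8008) write t = 4897 + 8008s. Substituting into t ≡ 6 (mod 9) gives 8008s ≡ 5 (mod 9), and since 7⁻¹ ≡ 4 (mod 9), s ≡ 2. Hence t ≡ 4897 + 8008·2 = 20913 (mod 72072).

20913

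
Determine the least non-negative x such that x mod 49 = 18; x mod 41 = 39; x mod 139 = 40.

The moduli are pairwise coprime; N = 49·41·139 = 279251.
N/49 = 5699; 5699 ≡ 15 (mod 49); 15·36 ≡ 1, so inverse 36.
N/41 = 6811; 6811 ≡ 5 (mod 41); 5·33 ≡ 1, so inverse 33.
N/139 = 2009; 2009 ≡ 63 (mod 139); 63·64 ≡ 1, so inverse 64.
x ≡ 18·5699·36 + 39·6811·33 + 40·2009·64 = 17601749.
17601749 mod 279251 = 8936.

8936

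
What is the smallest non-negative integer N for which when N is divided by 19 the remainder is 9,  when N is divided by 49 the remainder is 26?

712

From N ≡ 9 (mod 19) write N = 9 + 19t. Substituting into N ≡ 26 (mod 49) gives 19t ≡ 17 (mod 49), and since 19⁻¹ ≡ 31 (mod 49), t ≡ 37. Hence N ≡ 9 + 19·37 = 712 (mod 931).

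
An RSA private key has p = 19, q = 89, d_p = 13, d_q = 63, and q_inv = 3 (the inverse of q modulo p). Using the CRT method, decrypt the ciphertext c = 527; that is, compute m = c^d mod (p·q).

m₁ = c^(d_p) mod p: c ≡ 14 (mod 19), and 14^13 mod 19 = 2.
m₂ = c^(d_q) mod q: c ≡ 82 (mod 89), and 82^63 mod 89 = 59.
h = q_inv·(m₁ − m₂) mod p = 3·(2 − 59) mod 19 = 0.
m = m₂ + h·q = 59 + 0·89 = 59.

59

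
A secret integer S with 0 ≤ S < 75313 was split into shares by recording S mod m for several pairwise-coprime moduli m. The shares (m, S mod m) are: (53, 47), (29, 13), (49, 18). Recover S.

The moduli are pairwise coprime; N = 53·29·49 = 75313.
N/53 = 1421; 1421 ≡ 43 (mod 53); 43·37 ≡ 1, so inverse 37.
N/29 = 2597; 2597 ≡ 16 (mod 29); 16·20 ≡ 1, so inverse 20.
N/49 = 1537; 1537 ≡ 18 (mod 49); 18·30 ≡ 1, so inverse 30.
S ≡ 47·1421·37 + 13·2597·20 + 18·1537·30 = 3976319.
3976319 mod 75313 = 60043.

60043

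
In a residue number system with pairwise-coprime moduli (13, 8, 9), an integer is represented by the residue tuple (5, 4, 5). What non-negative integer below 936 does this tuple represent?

The moduli are pairwise coprime; N = 13·8·9 = 936.
N/13 = 72; 72 ≡ 7 (mod 13); 7·2 ≡ 1, so inverse 2.
N/8 = 117; 117 ≡ 5 (mod 8); 5·5 ≡ 1, so inverse 5.
N/9 = 104; 104 ≡ 5 (mod 9); 5·2 ≡ 1, so inverse 2.
x ≡ 5·72·2 + 4·117·5 + 5·104·2 = 4100.
4100 mod 936 = 356.

356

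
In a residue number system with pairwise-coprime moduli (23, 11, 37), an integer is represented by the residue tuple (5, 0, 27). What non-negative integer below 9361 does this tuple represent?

The moduli are pairwise coprime; N = 23·11·37 = 9361.
N/23 = 407; 407 ≡ 16 (mod 23); 16·13 ≡ 1, so inverse 13.
N/11 = 851; 851 ≡ 4 (mod 11); 4·3 ≡ 1, so inverse 3.
N/37 = 253; 253 ≡ 31 (mod 37); 31·6 ≡ 1, so inverse 6.
x ≡ 5·407·13 + 0·851·3 + 27·253·6 = 67441.
67441 mod 9361 = 1914.

1914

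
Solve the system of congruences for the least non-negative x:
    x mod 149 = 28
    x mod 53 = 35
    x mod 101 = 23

The moduli are pairwise coprime; N = 149·53·101 = 797597.
N/149 = 5353; 5353 ≡ 138 (mod 149); 138·27 ≡ 1, so inverse 27.
N/53 = 15049; 15049 ≡ 50 (mod 53); 50·35 ≡ 1, so inverse 35.
N/101 = 7897; 7897 ≡ 19 (mod 101); 19·16 ≡ 1, so inverse 16.
x ≡ 28·5353·27 + 35·15049·35 + 23·7897·16 = 25387989.
25387989 mod 797597 = 662482.

662482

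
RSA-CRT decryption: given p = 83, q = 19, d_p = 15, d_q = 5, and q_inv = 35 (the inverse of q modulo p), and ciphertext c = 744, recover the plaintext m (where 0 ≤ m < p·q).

1212

m₁ = c^(d_p) mod p: c ≡ 80 (mod 83), and 80^15 mod 83 = 50.
m₂ = c^(d_q) mod q: c ≡ 3 (mod 19), and 3^5 mod 19 = 15.
h = q_inv·(m₁ − m₂) mod p = 35·(50 − 15) mod 83 = 63.
m = m₂ + h·q = 15 + 63·19 = 1212.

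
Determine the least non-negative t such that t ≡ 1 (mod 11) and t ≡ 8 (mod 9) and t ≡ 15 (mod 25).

2465

The moduli are pairwise coprime; N = 11·9·25 = 2475.
N/11 = 225; 225 ≡ 5 (mod 11); 5·9 ≡ 1, so inverse 9.
N/9 = 275; 275 ≡ 5 (mod 9); 5·2 ≡ 1, so inverse 2.
N/25 = 99; 99 ≡ 24 (mod 25); 24·24 ≡ 1, so inverse 24.
t ≡ 1·225·9 + 8·275·2 + 15·99·24 = 42065.
42065 mod 2475 = 2465.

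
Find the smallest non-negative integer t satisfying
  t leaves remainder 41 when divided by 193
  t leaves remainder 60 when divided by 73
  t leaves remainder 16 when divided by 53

Combine the congruences pairwise.
From t ≡ 41 (mod 193) write t = 41 + 193s. Substituting into t ≡ 60 (mod 73) gives 193s ≡ 19 (mod 73), and since 47⁻¹ ≡ 14 (mod 73), s ≡ 47. Hence t ≡ 41 + 193·47 = 9112 (mod 14089).
From t ≡ 9112 (mod 14089) write t = 9112 + 14089s. Substituting into t ≡ 16 (mod 53) gives 14089s ≡ 20 (mod 53), and since 44⁻¹ ≡ 47 (mod 53), s ≡ 39. Hence t ≡ 9112 + 14089·39 = 558583 (mod 746717).

558583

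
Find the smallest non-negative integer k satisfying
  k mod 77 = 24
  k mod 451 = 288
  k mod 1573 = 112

gcd(77, 451) = 11 and 11 | (288 − 24), so the pair is consistent; merging gives k ≡ 1641 (mod 3157), where 3157 = lcm(77, 451).
gcd(3157, 1573) = 11 and 11 | (112 − 1641), so the pair is consistent; merging gives k ≡ 14269 (mod 451451), where 451451 = lcm(3157, 1573).
The solution is unique modulo lcm(77, 451, 1573) = 451451.

14269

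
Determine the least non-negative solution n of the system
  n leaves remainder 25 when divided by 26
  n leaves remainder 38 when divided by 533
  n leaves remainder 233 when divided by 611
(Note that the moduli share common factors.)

gcd(26, 533) = 13 and 13 | (38 − 25), so the pair is consistent; merging gives n ≡ 571 (mod 1066), where 1066 = lcm(26, 533).
gcd(1066, 611) = 13 and 13 | (233 − 571), so the pair is consistent; merging gives n ≡ 11231 (mod 50102), where 50102 = lcm(1066, 611).
The solution is unique modulo lcm(26, 533, 611) = 50102.

11231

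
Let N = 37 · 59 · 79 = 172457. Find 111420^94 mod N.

Mod 37: 111420 ≡ 13; by Fermat, exponent reduces to 94 mod 36 = 22; 13^22 ≡ 3 (mod 37).
Mod 59: 111420 ≡ 28; by Fermat, exponent reduces to 94 mod 58 = 36; 28^36 ≡ 35 (mod 59).
Mod 79: 111420 ≡ 30; by Fermat, exponent reduces to 94 mod 78 = 16; 30^16 ≡ 42 (mod 79).
Combine by CRT: x ≡ 3 (mod 37), x ≡ 35 (mod 59), x ≡ 42 (mod 79) ⇒ x ≡ 35671 (mod 172457).

35671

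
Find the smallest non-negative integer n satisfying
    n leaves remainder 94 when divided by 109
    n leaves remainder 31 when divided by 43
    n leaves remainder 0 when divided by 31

108004

The moduli are pairwise coprime; M = 109·43·31 = 145297.
M/109 = 1333; 1333 ≡ 25 (mod 109); 25·48 ≡ 1, so inverse 48.
M/43 = 3379; 3379 ≡ 25 (mod 43); 25·31 ≡ 1, so inverse 31.
M/31 = 4687; 4687 ≡ 6 (mod 31); 6·26 ≡ 1, so inverse 26.
n ≡ 94·1333·48 + 31·3379·31 + 0·4687·26 = 9261715.
9261715 mod 145297 = 108004.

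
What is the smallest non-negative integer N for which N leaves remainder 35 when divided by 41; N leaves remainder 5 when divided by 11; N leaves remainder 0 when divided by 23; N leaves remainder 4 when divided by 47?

210611

The moduli are pairwise coprime; M = 41·11·23·47 = 487531.
M/41 = 11891; 11891 ≡ 1 (mod 41), inverse 1.
M/11 = 44321; 44321 ≡ 2 (mod 11); 2·6 ≡ 1, so inverse 6.
M/23 = 21197; 21197 ≡ 14 (mod 23); 14·5 ≡ 1, so inverse 5.
M/47 = 10373; 10373 ≡ 33 (mod 47); 33·10 ≡ 1, so inverse 10.
N ≡ 35·11891·1 + 5·44321·6 + 0·21197·5 + 4·10373·10 = 2160735.
2160735 mod 487531 = 210611.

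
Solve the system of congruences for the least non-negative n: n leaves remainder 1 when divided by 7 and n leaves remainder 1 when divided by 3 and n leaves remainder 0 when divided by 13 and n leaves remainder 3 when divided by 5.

The moduli are pairwise coprime; M = 7·3·13·5 = 1365.
M/7 = 195; 195 ≡ 6 (mod 7); 6·6 ≡ 1, so inverse 6.
M/3 = 455; 455 ≡ 2 (mod 3); 2·2 ≡ 1, so inverse 2.
M/13 = 105; 105 ≡ 1 (mod 13), inverse 1.
M/5 = 273; 273 ≡ 3 (mod 5); 3·2 ≡ 1, so inverse 2.
n ≡ 1·195·6 + 1·455·2 + 0·105·1 + 3·273·2 = 3718.
3718 mod 1365 = 988.

988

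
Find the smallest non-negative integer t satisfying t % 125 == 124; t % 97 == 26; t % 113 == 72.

842374

The moduli are pairwise coprime; N = 125·97·113 = 1370125.
N/125 = 10961; 10961 ≡ 86 (mod 125); 86·16 ≡ 1, so inverse 16.
N/97 = 14125; 14125 ≡ 60 (mod 97); 60·76 ≡ 1, so inverse 76.
N/113 = 12125; 12125 ≡ 34 (mod 113); 34·10 ≡ 1, so inverse 10.
t ≡ 124·10961·16 + 26·14125·76 + 72·12125·10 = 58387624.
58387624 mod 1370125 = 842374.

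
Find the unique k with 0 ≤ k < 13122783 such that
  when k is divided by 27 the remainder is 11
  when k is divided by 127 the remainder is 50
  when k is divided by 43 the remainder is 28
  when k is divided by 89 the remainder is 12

4905425

The moduli are pairwise coprime; N = 27·127·43·89 = 13122783.
N/27 = 486029; 486029 ≡ 2 (mod 27); 2·14 ≡ 1, so inverse 14.
N/127 = 103329; 103329 ≡ 78 (mod 127); 78·57 ≡ 1, so inverse 57.
N/43 = 305181; 305181 ≡ 10 (mod 43); 10·13 ≡ 1, so inverse 13.
N/89 = 147447; 147447 ≡ 63 (mod 89); 63·65 ≡ 1, so inverse 65.
k ≡ 11·486029·14 + 50·103329·57 + 28·305181·13 + 12·147447·65 = 595430660.
595430660 mod 13122783 = 4905425.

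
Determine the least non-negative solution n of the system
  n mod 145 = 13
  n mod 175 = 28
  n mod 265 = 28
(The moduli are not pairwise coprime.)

27853

gcd(145, 175) = 5 and 5 | (28 − 13), so the pair is consistent; merging gives n ≡ 2478 (mod 5075), where 5075 = lcm(145, 175).
gcd(5075, 265) = 5 and 5 | (28 − 2478), so the pair is consistent; merging gives n ≡ 27853 (mod 268975), where 268975 = lcm(5075, 265).
The solution is unique modulo lcm(145, 175, 265) = 268975.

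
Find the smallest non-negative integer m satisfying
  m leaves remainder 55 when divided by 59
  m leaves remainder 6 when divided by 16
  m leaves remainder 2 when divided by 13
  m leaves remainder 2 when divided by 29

315174

The moduli are pairwise coprime; N = 59·16·13·29 = 355888.
N/59 = 6032; 6032 ≡ 14 (mod 59); 14·38 ≡ 1, so inverse 38.
N/16 = 22243; 22243 ≡ 3 (mod 16); 3·11 ≡ 1, so inverse 11.
N/13 = 27376; 27376 ≡ 11 (mod 13); 11·6 ≡ 1, so inverse 6.
N/29 = 12272; 12272 ≡ 5 (mod 29); 5·6 ≡ 1, so inverse 6.
m ≡ 55·6032·38 + 6·22243·11 + 2·27376·6 + 2·12272·6 = 14550694.
14550694 mod 355888 = 315174.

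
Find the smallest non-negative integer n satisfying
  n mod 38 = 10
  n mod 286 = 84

gcd(38, 286) = 2 and 2 | (84 − 10), so the pair is consistent; merging gives n ≡ 656 (mod 5434), where 5434 = lcm(38, 286).
The solution is unique modulo lcm(38, 286) = 5434.

656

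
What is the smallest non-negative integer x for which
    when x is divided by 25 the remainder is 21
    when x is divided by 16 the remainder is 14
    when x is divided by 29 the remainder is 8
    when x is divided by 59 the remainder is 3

458846

Combine the congruences pairwise.
From x ≡ 21 (mod 25) write x = 21 + 25t. Substituting into x ≡ 14 (mod 16) gives 25t ≡ 9 (mod 16), and since 9⁻¹ ≡ 9 (mod 16), t ≡ 1. Hence x ≡ 21 + 25·1 = 46 (mod 400).
From x ≡ 46 (mod 400) write x = 46 + 400t. Substituting into x ≡ 8 (mod 29) gives 400t ≡ 20 (mod 29), and since 23⁻¹ ≡ 24 (mod 29), t ≡ 16. Hence x ≡ 46 + 400·16 = 6446 (mod 11600).
From x ≡ 6446 (mod 11600) write x = 6446 + 11600t. Substituting into x ≡ 3 (mod 59) gives 11600t ≡ 47 (mod 59), and since 36⁻¹ ≡ 41 (mod 59), t ≡ 39. Hence x ≡ 6446 + 11600·39 = 458846 (mod 684400).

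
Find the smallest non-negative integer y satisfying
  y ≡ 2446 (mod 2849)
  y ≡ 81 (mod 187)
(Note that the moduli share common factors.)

gcd(2849, 187) = 11 and 11 | (81 − 2446), so the pair is consistent; merging gives y ≡ 30936 (mod 48433), where 48433 = lcm(2849, 187).
The solution is unique modulo lcm(2849, 187) = 48433.

30936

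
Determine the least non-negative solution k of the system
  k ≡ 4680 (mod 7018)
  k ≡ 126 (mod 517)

116968

gcd(7018, 517) = 11 and 11 | (126 − 4680), so the pair is consistent; merging gives k ≡ 116968 (mod 329846), where 329846 = lcm(7018, 517).
The solution is unique modulo lcm(7018, 517) = 329846.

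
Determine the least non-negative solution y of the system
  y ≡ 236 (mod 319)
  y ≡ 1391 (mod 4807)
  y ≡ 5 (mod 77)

236934

gcd(319, 4807) = 11 and 11 | (1391 − 236), so the pair is consistent; merging gives y ≡ 97531 (mod 139403), where 139403 = lcm(319, 4807).
gcd(139403, 77) = 11 and 11 | (5 − 97531), so the pair is consistent; merging gives y ≡ 236934 (mod 975821), where 975821 = lcm(139403, 77).
The solution is unique modulo lcm(319, 4807, 77) = 975821.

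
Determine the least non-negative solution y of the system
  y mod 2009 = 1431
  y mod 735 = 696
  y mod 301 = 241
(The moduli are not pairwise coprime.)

gcd(2009, 735) = 49 and 49 | (696 − 1431), so the pair is consistent; merging gives y ≡ 1431 (mod 30135), where 30135 = lcm(2009, 735).
gcd(30135, 301) = 7 and 7 | (241 − 1431), so the pair is consistent; merging gives y ≡ 272646 (mod 1295805), where 1295805 = lcm(30135, 301).
The solution is unique modulo lcm(2009, 735, 301) = 1295805.

272646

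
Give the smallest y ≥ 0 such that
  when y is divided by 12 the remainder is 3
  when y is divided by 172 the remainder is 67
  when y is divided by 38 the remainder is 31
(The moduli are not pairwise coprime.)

411

Combine the congruences pairwise.
gcd(12, 172) = 4 and 4 | (67 − 3), so the pair is consistent; merging gives y ≡ 411 (mod 516), where 516 = lcm(12, 172).
gcd(516, 38) = 2 and 2 | (31 − 411), so the pair is consistent; merging gives y ≡ 411 (mod 9804), where 9804 = lcm(516, 38).
The solution is unique modulo lcm(12, 172, 38) = 9804.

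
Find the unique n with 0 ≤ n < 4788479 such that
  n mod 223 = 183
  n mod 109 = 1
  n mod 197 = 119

Combine the congruences pairwise.
From n ≡ 183 (mod 223) write n = 183 + 223t. Substituting into n ≡ 1 (mod 109) gives 223t ≡ 36 (mod 109), and since 5⁻¹ ≡ 22 (mod 109), t ≡ 29. Hence n ≡ 183 + 223·29 = 6650 (mod 24307).
From n ≡ 6650 (mod 24307) write n = 6650 + 24307t. Substituting into n ≡ 119 (mod 197) gives 24307t ≡ 167 (mod 197), and since 76⁻¹ ≡ 70 (mod 197), t ≡ 67. Hence n ≡ 6650 + 24307·67 = 1635219 (mod 4788479).

1635219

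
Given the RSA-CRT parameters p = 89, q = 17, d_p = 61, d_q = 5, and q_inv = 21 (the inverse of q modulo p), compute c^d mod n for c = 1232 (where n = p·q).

315

m₁ = c^(d_p) mod p: c ≡ 75 (mod 89), and 75^61 mod 89 = 48.
m₂ = c^(d_q) mod q: c ≡ 8 (mod 17), and 8^5 mod 17 = 9.
h = q_inv·(m₁ − m₂) mod p = 21·(48 − 9) mod 89 = 18.
m = m₂ + h·q = 9 + 18·17 = 315.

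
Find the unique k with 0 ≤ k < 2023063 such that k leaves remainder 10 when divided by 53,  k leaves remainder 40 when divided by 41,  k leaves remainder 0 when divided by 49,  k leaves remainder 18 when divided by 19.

The moduli are pairwise coprime; N = 53·41·49·19 = 2023063.
N/53 = 38171; 38171 ≡ 11 (mod 53); 11·29 ≡ 1, so inverse 29.
N/41 = 49343; 49343 ≡ 20 (mod 41); 20·39 ≡ 1, so inverse 39.
N/49 = 41287; 41287 ≡ 29 (mod 49); 29·22 ≡ 1, so inverse 22.
N/19 = 106477; 106477 ≡ 1 (mod 19), inverse 1.
k ≡ 10·38171·29 + 40·49343·39 + 0·41287·22 + 18·106477·1 = 89961256.
89961256 mod 2023063 = 946484.

946484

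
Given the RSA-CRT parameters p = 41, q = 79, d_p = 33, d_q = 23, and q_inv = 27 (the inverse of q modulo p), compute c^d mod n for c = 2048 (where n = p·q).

m₁ = c^(d_p) mod p: c ≡ 39 (mod 41), and 39^33 mod 41 = 8.
m₂ = c^(d_q) mod q: c ≡ 73 (mod 79), and 73^23 mod 79 = 44.
h = q_inv·(m₁ − m₂) mod p = 27·(8 − 44) mod 41 = 12.
m = m₂ + h·q = 44 + 12·79 = 992.

992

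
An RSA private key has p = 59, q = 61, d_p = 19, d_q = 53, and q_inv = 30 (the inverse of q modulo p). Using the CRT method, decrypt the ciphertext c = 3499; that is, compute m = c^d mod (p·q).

m₁ = c^(d_p) mod p: c ≡ 18 (mod 59), and 18^19 mod 59 = 32.
m₂ = c^(d_q) mod q: c ≡ 22 (mod 61), and 22^53 mod 61 = 12.
h = q_inv·(m₁ − m₂) mod p = 30·(32 − 12) mod 59 = 10.
m = m₂ + h·q = 12 + 10·61 = 622.

622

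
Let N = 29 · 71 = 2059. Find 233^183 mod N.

233

Mod 29: 233 ≡ 1; by Fermat, exponent reduces to 183 mod 28 = 15; 1^15 ≡ 1 (mod 29).
Mod 71: 233 ≡ 20; by Fermat, exponent reduces to 183 mod 70 = 43; 20^43 ≡ 20 (mod 71).
Combine by CRT: x ≡ 1 (mod 29), x ≡ 20 (mod 71) ⇒ x ≡ 233 (mod 2059).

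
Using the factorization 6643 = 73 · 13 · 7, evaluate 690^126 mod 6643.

3550

Mod 73: 690 ≡ 33; by Fermat, exponent reduces to 126 mod 72 = 54; 33^54 ≡ 46 (mod 73).
Mod 13: 690 ≡ 1; by Fermat, exponent reduces to 126 mod 12 = 6; 1^6 ≡ 1 (mod 13).
Mod 7: 690 ≡ 4; since 6 | 126, by Fermat 4^126 ≡ 1 (mod 7).
Combine by CRT: x ≡ 46 (mod 73), x ≡ 1 (mod 13), x ≡ 1 (mod 7) ⇒ x ≡ 3550 (mod 6643).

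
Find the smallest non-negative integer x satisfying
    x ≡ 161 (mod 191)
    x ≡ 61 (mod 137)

24036

From x ≡ 161 (mod 191) write x = 161 + 191t. Substituting into x ≡ 61 (mod 137) gives 191t ≡ 37 (mod 137), and since 54⁻¹ ≡ 33 (mod 137), t ≡ 125. Hence x ≡ 161 + 191·125 = 24036 (mod 26167).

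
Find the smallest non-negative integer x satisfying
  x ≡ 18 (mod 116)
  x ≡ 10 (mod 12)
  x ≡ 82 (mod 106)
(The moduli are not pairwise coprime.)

1990

gcd(116, 12) = 4 and 4 | (10 − 18), so the pair is consistent; merging gives x ≡ 250 (mod 348), where 348 = lcm(116, 12).
gcd(348, 106) = 2 and 2 | (82 − 250), so the pair is consistent; merging gives x ≡ 1990 (mod 18444), where 18444 = lcm(348, 106).
The solution is unique modulo lcm(116, 12, 106) = 18444.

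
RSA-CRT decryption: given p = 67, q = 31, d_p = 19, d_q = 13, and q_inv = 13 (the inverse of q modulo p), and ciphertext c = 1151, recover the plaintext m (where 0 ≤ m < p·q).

m₁ = c^(d_p) mod p: c ≡ 12 (mod 67), and 12^19 mod 67 = 41.
m₂ = c^(d_q) mod q: c ≡ 4 (mod 31), and 4^13 mod 31 = 2.
h = q_inv·(m₁ − m₂) mod p = 13·(41 − 2) mod 67 = 38.
m = m₂ + h·q = 2 + 38·31 = 1180.

1180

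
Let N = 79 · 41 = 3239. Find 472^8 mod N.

Mod 79: 472 ≡ 77; 77^8 ≡ 19 (mod 79).
Mod 41: 472 ≡ 21; 21^8 ≡ 37 (mod 41).
Combine by CRT: x ≡ 19 (mod 79), x ≡ 37 (mod 41) ⇒ x ≡ 2784 (mod 3239).

2784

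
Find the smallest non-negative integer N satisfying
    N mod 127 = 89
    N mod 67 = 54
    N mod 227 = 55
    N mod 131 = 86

36946802

The moduli are pairwise coprime; M = 127·67·227·131 = 253032133.
M/127 = 1992379; 1992379 ≡ 3 (mod 127); 3·85 ≡ 1, so inverse 85.
M/67 = 3776599; 3776599 ≡ 10 (mod 67); 10·47 ≡ 1, so inverse 47.
M/227 = 1114679; 1114679 ≡ 109 (mod 227); 109·25 ≡ 1, so inverse 25.
M/131 = 1931543; 1931543 ≡ 79 (mod 131); 79·68 ≡ 1, so inverse 68.
N ≡ 89·1992379·85 + 54·3776599·47 + 55·1114679·25 + 86·1931543·68 = 37485702486.
37485702486 mod 253032133 = 36946802.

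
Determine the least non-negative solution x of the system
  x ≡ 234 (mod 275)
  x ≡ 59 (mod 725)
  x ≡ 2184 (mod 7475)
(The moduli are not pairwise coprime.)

1930734

gcd(275, 725) = 25 and 25 | (59 − 234), so the pair is consistent; merging gives x ≡ 784 (mod 7975), where 7975 = lcm(275, 725).
gcd(7975, 7475) = 25 and 25 | (2184 − 784), so the pair is consistent; merging gives x ≡ 1930734 (mod 2384525), where 2384525 = lcm(7975, 7475).
The solution is unique modulo lcm(275, 725, 7475) = 2384525.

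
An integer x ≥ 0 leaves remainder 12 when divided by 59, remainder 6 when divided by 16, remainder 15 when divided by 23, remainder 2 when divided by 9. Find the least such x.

135830

The moduli are pairwise coprime; N = 59·16·23·9 = 195408.
N/59 = 3312; 3312 ≡ 8 (mod 59); 8·37 ≡ 1, so inverse 37.
N/16 = 12213; 12213 ≡ 5 (mod 16); 5·13 ≡ 1, so inverse 13.
N/23 = 8496; 8496 ≡ 9 (mod 23); 9·18 ≡ 1, so inverse 18.
N/9 = 21712; 21712 ≡ 4 (mod 9); 4·7 ≡ 1, so inverse 7.
x ≡ 12·3312·37 + 6·12213·13 + 15·8496·18 + 2·21712·7 = 5021030.
5021030 mod 195408 = 135830.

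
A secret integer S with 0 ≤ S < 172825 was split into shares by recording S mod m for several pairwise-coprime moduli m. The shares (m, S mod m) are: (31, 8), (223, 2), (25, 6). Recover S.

83181

The moduli are pairwise coprime; N = 31·223·25 = 172825.
N/31 = 5575; 5575 ≡ 26 (mod 31); 26·6 ≡ 1, so inverse 6.
N/223 = 775; 775 ≡ 106 (mod 223); 106·162 ≡ 1, so inverse 162.
N/25 = 6913; 6913 ≡ 13 (mod 25); 13·2 ≡ 1, so inverse 2.
S ≡ 8·5575·6 + 2·775·162 + 6·6913·2 = 601656.
601656 mod 172825 = 83181.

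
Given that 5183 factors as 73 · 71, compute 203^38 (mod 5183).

Mod 73: 203 ≡ 57; 57^38 ≡ 37 (mod 73).
Mod 71: 203 ≡ 61; 61^38 ≡ 6 (mod 71).
Combine by CRT: x ≡ 37 (mod 73), x ≡ 6 (mod 71) ⇒ x ≡ 1497 (mod 5183).

1497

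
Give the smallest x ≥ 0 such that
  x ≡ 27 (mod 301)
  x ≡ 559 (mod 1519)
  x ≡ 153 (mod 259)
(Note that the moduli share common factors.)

1771713

gcd(301, 1519) = 7 and 7 | (559 − 27), so the pair is consistent; merging gives x ≡ 8154 (mod 65317), where 65317 = lcm(301, 1519).
gcd(65317, 259) = 7 and 7 | (153 − 8154), so the pair is consistent; merging gives x ≡ 1771713 (mod 2416729), where 2416729 = lcm(65317, 259).
The solution is unique modulo lcm(301, 1519, 259) = 2416729.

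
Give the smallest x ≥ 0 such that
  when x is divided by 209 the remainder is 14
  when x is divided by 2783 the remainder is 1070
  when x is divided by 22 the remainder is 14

62296

gcd(209, 2783) = 11 and 11 | (1070 − 14), so the pair is consistent; merging gives x ≡ 9419 (mod 52877), where 52877 = lcm(209, 2783).
gcd(52877, 22) = 11 and 11 | (14 − 9419), so the pair is consistent; merging gives x ≡ 62296 (mod 105754), where 105754 = lcm(52877, 22).
The solution is unique modulo lcm(209, 2783, 22) = 105754.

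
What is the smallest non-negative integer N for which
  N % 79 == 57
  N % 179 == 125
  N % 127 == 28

1186716

The moduli are pairwise coprime; M = 79·179·127 = 1795907.
M/79 = 22733; 22733 ≡ 60 (mod 79); 60·54 ≡ 1, so inverse 54.
M/179 = 10033; 10033 ≡ 9 (mod 179); 9·20 ≡ 1, so inverse 20.
M/127 = 14141; 14141 ≡ 44 (mod 127); 44·26 ≡ 1, so inverse 26.
N ≡ 57·22733·54 + 125·10033·20 + 28·14141·26 = 105349322.
105349322 mod 1795907 = 1186716.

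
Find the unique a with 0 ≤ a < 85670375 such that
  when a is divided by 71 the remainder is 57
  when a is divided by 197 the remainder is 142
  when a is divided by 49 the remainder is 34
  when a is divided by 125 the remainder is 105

The moduli are pairwise coprime; N = 71·197·49·125 = 85670375.
N/71 = 1206625; 1206625 ≡ 51 (mod 71); 51·39 ≡ 1, so inverse 39.
N/197 = 434875; 434875 ≡ 96 (mod 197); 96·39 ≡ 1, so inverse 39.
N/49 = 1748375; 1748375 ≡ 6 (mod 49); 6·41 ≡ 1, so inverse 41.
N/125 = 685363; 685363 ≡ 113 (mod 125); 113·52 ≡ 1, so inverse 52.
a ≡ 57·1206625·39 + 142·434875·39 + 34·1748375·41 + 105·685363·52 = 11269981855.
11269981855 mod 85670375 = 47162730.

47162730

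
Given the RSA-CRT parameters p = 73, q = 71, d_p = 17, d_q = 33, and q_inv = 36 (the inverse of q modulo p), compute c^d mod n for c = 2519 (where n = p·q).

m₁ = c^(d_p) mod p: c ≡ 37 (mod 73), and 37^17 mod 73 = 2.
m₂ = c^(d_q) mod q: c ≡ 34 (mod 71), and 34^33 mod 71 = 39.
h = q_inv·(m₁ − m₂) mod p = 36·(2 − 39) mod 73 = 55.
m = m₂ + h·q = 39 + 55·71 = 3944.

3944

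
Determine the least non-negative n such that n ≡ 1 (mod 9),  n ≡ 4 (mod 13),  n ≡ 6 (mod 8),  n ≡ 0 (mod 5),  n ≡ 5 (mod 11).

Combine the congruences pairwise.
From n ≡ 1 (mod 9) write n = 1 + 9t. Substituting into n ≡ 4 (mod 13) gives 9t ≡ 3 (mod 13), and since 9⁻¹ ≡ 3 (mod 13), t ≡ 9. Hence n ≡ 1 + 9·9 = 82 (mod 117).
From n ≡ 82 (mod 117) write n = 82 + 117t. Substituting into n ≡ 6 (mod 8) gives 117t ≡ 4 (mod 8), and since 5⁻¹ ≡ 5 (mod 8), t ≡ 4. Hence n ≡ 82 + 117·4 = 550 (mod 936).
From n ≡ 550 (mod 936) write n = 550 + 936t. Substituting into n ≡ 0 (mod 5) gives 936t ≡ 0 (mod 5), and since 1⁻¹ ≡ 1 (mod 5), t ≡ 0. Hence n ≡ 550 + 936·0 = 550 (mod 4680).
From n ≡ 550 (mod 4680) write n = 550 + 4680t. Substituting into n ≡ 5 (mod 11) gives 4680t ≡ 5 (mod 11), and since 5⁻¹ ≡ 9 (mod 11), t ≡ 1. Hence n ≡ 550 + 4680·1 = 5230 (mod 51480).

5230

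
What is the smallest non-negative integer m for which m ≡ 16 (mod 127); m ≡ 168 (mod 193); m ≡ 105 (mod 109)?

2645426

From m ≡ 16 (mod 127) write m = 16 + 127t. Substituting into m ≡ 168 (mod 193) gives 127t ≡ 152 (mod 193), and since 127⁻¹ ≡ 38 (mod 193), t ≡ 179. Hence m ≡ 16 + 127·179 = 22749 (mod 24511).
From m ≡ 22749 (mod 24511) write m = 22749 + 24511t. Substituting into m ≡ 105 (mod 109) gives 24511t ≡ 28 (mod 109), and since 95⁻¹ ≡ 70 (mod 109), t ≡ 107. Hence m ≡ 22749 + 24511·107 = 2645426 (mod 2671699).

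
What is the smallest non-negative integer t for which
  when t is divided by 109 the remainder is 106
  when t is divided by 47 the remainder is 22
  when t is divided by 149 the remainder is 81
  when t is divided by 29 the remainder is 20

10213733

The moduli are pairwise coprime; N = 109·47·149·29 = 22136483.
N/109 = 203087; 203087 ≡ 20 (mod 109); 20·60 ≡ 1, so inverse 60.
N/47 = 470989; 470989 ≡ 2 (mod 47); 2·24 ≡ 1, so inverse 24.
N/149 = 148567; 148567 ≡ 14 (mod 149); 14·32 ≡ 1, so inverse 32.
N/29 = 763327; 763327 ≡ 18 (mod 29); 18·21 ≡ 1, so inverse 21.
t ≡ 106·203087·60 + 22·470989·24 + 81·148567·32 + 20·763327·21 = 2245998516.
2245998516 mod 22136483 = 10213733.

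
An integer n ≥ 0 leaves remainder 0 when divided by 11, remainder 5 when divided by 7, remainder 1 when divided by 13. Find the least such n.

Combine the congruences pairwise.
From n ≡ 0 (mod 11) write n = 0 + 11t. Substituting into n ≡ 5 (mod 7) gives 11t ≡ 5 (mod 7), and since 4⁻¹ ≡ 2 (mod 7), t ≡ 3. Hence n ≡ 0 + 11·3 = 33 (mod 77).
From n ≡ 33 (mod 77) write n = 33 + 77t. Substituting into n ≡ 1 (mod 13) gives 77t ≡ 7 (mod 13), and since 12⁻¹ ≡ 12 (mod 13), t ≡ 6. Hence n ≡ 33 + 77·6 = 495 (mod 1001).

495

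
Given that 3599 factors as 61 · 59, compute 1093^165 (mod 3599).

Mod 61: 1093 ≡ 56; by Fermat, exponent reduces to 165 mod 60 = 45; 56^45 ≡ 1 (mod 61).
Mod 59: 1093 ≡ 31; by Fermat, exponent reduces to 165 mod 58 = 49; 31^49 ≡ 47 (mod 59).
Combine by CRT: x ≡ 1 (mod 61), x ≡ 47 (mod 59) ⇒ x ≡ 1404 (mod 3599).

1404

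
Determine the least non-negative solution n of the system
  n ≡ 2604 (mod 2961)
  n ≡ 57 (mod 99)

gcd(2961, 99) = 9 and 9 | (57 − 2604), so the pair is consistent; merging gives n ≡ 26292 (mod 32571), where 32571 = lcm(2961, 99).
The solution is unique modulo lcm(2961, 99) = 32571.

26292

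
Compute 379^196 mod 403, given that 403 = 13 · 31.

224

Mod 13: 379 ≡ 2; by Fermat, exponent reduces to 196 mod 12 = 4; 2^4 ≡ 3 (mod 13).
Mod 31: 379 ≡ 7; by Fermat, exponent reduces to 196 mod 30 = 16; 7^16 ≡ 7 (mod 31).
Combine by CRT: x ≡ 3 (mod 13), x ≡ 7 (mod 31) ⇒ x ≡ 224 (mod 403).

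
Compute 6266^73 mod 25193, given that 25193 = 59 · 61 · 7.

21498

Mod 59: 6266 ≡ 12; by Fermat, exponent reduces to 73 mod 58 = 15; 12^15 ≡ 22 (mod 59).
Mod 61: 6266 ≡ 44; by Fermat, exponent reduces to 73 mod 60 = 13; 44^13 ≡ 26 (mod 61).
Mod 7: 6266 ≡ 1; by Fermat, exponent reduces to 73 mod 6 = 1; 1^1 ≡ 1 (mod 7).
Combine by CRT: x ≡ 22 (mod 59), x ≡ 26 (mod 61), x ≡ 1 (mod 7) ⇒ x ≡ 21498 (mod 25193).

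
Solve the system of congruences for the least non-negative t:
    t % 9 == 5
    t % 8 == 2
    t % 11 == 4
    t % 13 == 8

554

The moduli are pairwise coprime; N = 9·8·11·13 = 10296.
N/9 = 1144; 1144 ≡ 1 (mod 9), inverse 1.
N/8 = 1287; 1287 ≡ 7 (mod 8); 7·7 ≡ 1, so inverse 7.
N/11 = 936; 936 ≡ 1 (mod 11), inverse 1.
N/13 = 792; 792 ≡ 12 (mod 13); 12·12 ≡ 1, so inverse 12.
t ≡ 5·1144·1 + 2·1287·7 + 4·936·1 + 8·792·12 = 103514.
103514 mod 10296 = 554.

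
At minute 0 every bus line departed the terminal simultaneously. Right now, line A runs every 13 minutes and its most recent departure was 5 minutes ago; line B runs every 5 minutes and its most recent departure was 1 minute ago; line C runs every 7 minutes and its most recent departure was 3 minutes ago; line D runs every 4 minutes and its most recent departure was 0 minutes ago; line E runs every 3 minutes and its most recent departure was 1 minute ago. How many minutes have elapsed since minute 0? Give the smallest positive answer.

The moduli are pairwise coprime; N = 13·5·7·4·3 = 5460.
N/13 = 420; 420 ≡ 4 (mod 13); 4·10 ≡ 1, so inverse 10.
N/5 = 1092; 1092 ≡ 2 (mod 5); 2·3 ≡ 1, so inverse 3.
N/7 = 780; 780 ≡ 3 (mod 7); 3·5 ≡ 1, so inverse 5.
N/4 = 1365; 1365 ≡ 1 (mod 4), inverse 1.
N/3 = 1820; 1820 ≡ 2 (mod 3); 2·2 ≡ 1, so inverse 2.
t ≡ 5·420·10 + 1·1092·3 + 3·780·5 + 0·1365·1 + 1·1820·2 = 39616.
39616 mod 5460 = 1396.

1396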